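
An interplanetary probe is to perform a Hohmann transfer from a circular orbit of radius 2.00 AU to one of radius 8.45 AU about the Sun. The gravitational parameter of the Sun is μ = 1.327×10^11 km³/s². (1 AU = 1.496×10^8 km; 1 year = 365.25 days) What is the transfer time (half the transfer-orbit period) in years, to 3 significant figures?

t = 5.97 years

In km: r₁ = 2.00 × 1.496×10^8 = 2.992×10^8 km; r₂ = 8.45 × 1.496×10^8 = 1.26412×10^9 km.
Semi-major axis of the transfer orbit: a_t = (2.992×10^8 + 1.26412×10^9)/2 = 7.8166×10^8 km.
By Kepler's third law the transfer-orbit period is T = 2π√(a_t³/μ), so t = T/2 = 1.885×10^8 s.
Converting: 1.885×10^8 s ÷ 3.15576×10^7 s/year (365.25 × 86400) = 5.97 years.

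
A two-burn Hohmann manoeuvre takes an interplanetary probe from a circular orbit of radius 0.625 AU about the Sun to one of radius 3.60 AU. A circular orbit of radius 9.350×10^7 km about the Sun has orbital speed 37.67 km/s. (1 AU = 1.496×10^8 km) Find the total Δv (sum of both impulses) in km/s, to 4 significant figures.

From the circular-orbit relation v² = μ/r at r = 9.350×10^7 km: μ = v²r = (37.67)² × 9.350×10^7 = 1.32679×10^11 km³/s².
In km: r₁ = 0.625 × 1.496×10^8 = 9.350×10^7 km; r₂ = 3.60 × 1.496×10^8 = 5.3856×10^8 km.
Transfer-ellipse semi-major axis a_t = (r₁ + r₂)/2 = (9.350×10^7 + 5.3856×10^8)/2 = 3.1603×10^8 km.
Circular speed at r₁: v₁ = √(μ/r₁) = √(1.32679×10^11/9.350×10^7) = 37.670 km/s.
On the transfer ellipse at r₁, vis-viva gives v_p = √[μ(2/r₁ − 1/a_t)] = 49.175 km/s.
First burn Δv₁ = |v_p − v₁| = 11.505 km/s.
At r₂, v₂ = √(μ/r₂) = 15.6958 km/s.
Transfer-orbit speed at r₂: v_a = √[μ(2/r₂ − 1/a_t)] = 8.53741 km/s.
Second burn Δv₂ = |v₂ − v_a| = 7.1584 km/s.
Total Δv = Δv₁ + Δv₂ = 18.66 km/s.

Δv = 18.66 km/s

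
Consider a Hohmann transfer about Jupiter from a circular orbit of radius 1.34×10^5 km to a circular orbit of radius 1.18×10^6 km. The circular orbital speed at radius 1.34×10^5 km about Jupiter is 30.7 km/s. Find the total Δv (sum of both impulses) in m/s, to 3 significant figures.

Δv = 16100 m/s

From the circular-orbit relation v² = μ/r at r = 1.34×10^5 km: μ = v²r = (30.7)² × 1.34×10^5 = 1.26294×10^8 km³/s².
The Hohmann ellipse has a_t = (r₁ + r₂)/2 = 6.570×10^5 km.
At r₁ the circular-orbit speed is v₁ = √(μ/r₁) = 30.700 km/s.
On the transfer ellipse at r₁, vis-viva gives v_p = √[μ(2/r₁ − 1/a_t)] = 41.143 km/s.
First burn Δv₁ = |v_p − v₁| = 10.443 km/s.
Circular speed at r₂: v₂ = √(μ/r₂) = 10.3455 km/s.
Transfer-orbit speed at r₂: v_a = √[μ(2/r₂ − 1/a_t)] = 4.67218 km/s.
Second burn Δv₂ = |v₂ − v_a| = 5.6733 km/s.
Δv = Δv₁ + Δv₂ = 10.443 + 5.6733 = 16.12 km/s.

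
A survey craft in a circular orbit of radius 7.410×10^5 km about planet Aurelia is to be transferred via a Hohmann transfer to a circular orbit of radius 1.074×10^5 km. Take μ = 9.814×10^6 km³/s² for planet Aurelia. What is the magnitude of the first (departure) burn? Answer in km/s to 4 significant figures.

The Hohmann ellipse has a_t = (r₁ + r₂)/2 = 4.242×10^5 km.
Circular speed at r = 7.410×10^5 km: v_c = √(μ/r) = 3.639 km/s.
Transfer-orbit speed at the same r (vis-viva, a = a_t): v_t = √[μ(2/r − 1/a_t)] = 1.831 km/s.
Δv₁ = |v_t − v_c| = |1.831 − 3.639| = 1.808 km/s.

Δv₁ = 1.808 km/s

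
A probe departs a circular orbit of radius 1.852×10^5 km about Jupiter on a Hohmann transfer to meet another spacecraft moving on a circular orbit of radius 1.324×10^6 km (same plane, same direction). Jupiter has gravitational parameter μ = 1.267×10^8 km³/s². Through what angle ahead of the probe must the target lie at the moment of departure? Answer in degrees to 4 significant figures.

φ = 102.6°

The Hohmann ellipse has a_t = (r₁ + r₂)/2 = 7.546×10^5 km.
Transfer time t = π√(a_t³/μ) = 1.82952×10^5 s.
The target's mean motion on its circular orbit is ω₂ = √(μ/r₂³) = 7.38850×10^-6 rad/s.
Angle swept by the target during transfer: ω₂·t = 1.35174 rad = 77.449°.
The probe traverses 180° on the transfer ellipse, so the target must lead by 180° − 77.449° = 102.6°.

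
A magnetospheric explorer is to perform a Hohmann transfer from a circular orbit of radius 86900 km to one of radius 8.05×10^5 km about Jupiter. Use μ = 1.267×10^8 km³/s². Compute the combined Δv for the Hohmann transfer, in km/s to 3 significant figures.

Δv = 20.1 km/s

Semi-major axis of the transfer orbit: a_t = (86900 + 8.050×10^5)/2 = 4.4595×10^5 km.
Circular speed at r₁: v₁ = √(μ/r₁) = √(1.267×10^8/86900) = 38.18 km/s.
Transfer-orbit speed at r₁ (vis-viva): v_p = √[μ(2/r₁ − 1/a_t)] = 51.30 km/s.
First burn Δv₁ = |v_p − v₁| = 13.12 km/s.
At r₂, v₂ = √(μ/r₂) = 12.546 km/s.
Transfer-orbit speed at r₂: v_a = √[μ(2/r₂ − 1/a_t)] = 5.5381 km/s.
Second burn Δv₂ = |v₂ − v_a| = 7.008 km/s.
Total Δv = Δv₁ + Δv₂ = 20.13 km/s.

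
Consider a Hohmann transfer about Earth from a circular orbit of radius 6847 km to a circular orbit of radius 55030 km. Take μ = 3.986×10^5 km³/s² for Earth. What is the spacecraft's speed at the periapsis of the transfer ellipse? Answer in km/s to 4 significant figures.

Transfer-ellipse semi-major axis a_t = (r₁ + r₂)/2 = (6847 + 55030)/2 = 30938.5 km.
At periapsis, r = 6847 km.
Vis-viva: v = √[μ(2/r − 1/a_t)] = √[3.986×10^5 × (2/6847 − 1/30938.5)] = 10.18 km/s.

v = 10.18 km/s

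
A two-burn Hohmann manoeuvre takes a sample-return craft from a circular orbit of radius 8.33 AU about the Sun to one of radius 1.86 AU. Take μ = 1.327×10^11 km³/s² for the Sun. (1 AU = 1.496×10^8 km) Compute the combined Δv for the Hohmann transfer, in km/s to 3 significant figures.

In km: r₁ = 8.33 × 1.496×10^8 = 1.246168×10^9 km; r₂ = 1.86 × 1.496×10^8 = 2.78256×10^8 km.
Transfer-ellipse semi-major axis a_t = (r₁ + r₂)/2 = (1.246168×10^9 + 2.78256×10^8)/2 = 7.62212×10^8 km.
At r₁ the circular-orbit speed is v₁ = √(μ/r₁) = 10.319 km/s.
On the transfer ellipse at r₁, vis-viva gives v_a = √[μ(2/r₁ − 1/a_t)] = 6.2349 km/s.
First burn Δv₁ = |v_a − v₁| = 4.084 km/s.
At r₂, v₂ = √(μ/r₂) = 21.838 km/s.
Transfer-orbit speed at r₂: v_p = √[μ(2/r₂ − 1/a_t)] = 27.923 km/s.
Second burn Δv₂ = |v₂ − v_p| = 6.085 km/s.
Δv = Δv₁ + Δv₂ = 4.084 + 6.085 = 10.17 km/s.

Δv = 10.2 km/s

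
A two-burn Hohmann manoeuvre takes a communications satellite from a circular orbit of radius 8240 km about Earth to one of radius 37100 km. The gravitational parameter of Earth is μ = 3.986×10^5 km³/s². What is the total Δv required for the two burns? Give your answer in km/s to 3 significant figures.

Δv = 3.24 km/s

Semi-major axis of the transfer orbit: a_t = (8240 + 37100)/2 = 22670 km.
At r₁ the circular-orbit speed is v₁ = √(μ/r₁) = 6.955 km/s.
On the transfer ellipse at r₁, v² = μ(2/r − 1/a) gives v_p = √[μ(2/r₁ − 1/a_t)] = 8.897 km/s.
First burn Δv₁ = |v_p − v₁| = 1.942 km/s.
At r₂, v₂ = √(μ/r₂) = 3.278 km/s.
Transfer-orbit speed at r₂: v_a = √[μ(2/r₂ − 1/a_t)] = 1.976 km/s.
Second burn Δv₂ = |v₂ − v_a| = 1.302 km/s.
Δv = Δv₁ + Δv₂ = 1.942 + 1.302 = 3.244 km/s.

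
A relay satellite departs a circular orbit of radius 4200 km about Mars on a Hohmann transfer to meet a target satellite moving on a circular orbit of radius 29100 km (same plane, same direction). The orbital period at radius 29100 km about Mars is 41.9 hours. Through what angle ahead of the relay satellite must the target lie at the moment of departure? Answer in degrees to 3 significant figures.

From Kepler's third law T² = 4π²r³/μ at r = 29100 km, T = 41.9 hours = 41.9 × 3600 s = 1.5084×10^5 s: μ = 4π²r³/T² = 42756.8 km³/s².
The Hohmann ellipse has a_t = (r₁ + r₂)/2 = 16650 km.
Transfer time t = π√(a_t³/μ) = 32641 s.
The target's mean motion on its circular orbit is ω₂ = √(μ/r₂³) = 4.1655×10^-5 rad/s.
Angle swept by the target during transfer: ω₂·t = 1.35966 rad = 77.90°.
Arrival is 180° from departure on the ellipse, so φ = 180° − 77.90° = 102°.

φ = 102°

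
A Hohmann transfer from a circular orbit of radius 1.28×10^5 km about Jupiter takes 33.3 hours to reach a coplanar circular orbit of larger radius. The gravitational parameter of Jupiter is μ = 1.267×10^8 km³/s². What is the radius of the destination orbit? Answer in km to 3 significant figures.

r₂ = 1.01×10^6 km

Transfer time t = 33.3 hours = 1.1988×10^5 s, and t = π√(a_t³/μ).
So a_t = (μ t²/π²)^(1/3) = (1.267×10^8 × (1.1988×10^5)² / π²)^(1/3) = 5.6928×10^5 km.
Since a_t = (r₁ + r₂)/2, r₂ = 2a_t − r₁ = 2×5.6928×10^5 − 1.280×10^5 = 1.01056×10^6 km.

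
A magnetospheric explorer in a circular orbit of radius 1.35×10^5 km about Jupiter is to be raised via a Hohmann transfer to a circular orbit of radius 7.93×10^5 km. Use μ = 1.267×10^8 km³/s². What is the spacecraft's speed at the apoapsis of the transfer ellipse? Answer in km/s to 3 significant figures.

v = 6.82 km/s

Transfer-ellipse semi-major axis a_t = (r₁ + r₂)/2 = (1.350×10^5 + 7.930×10^5)/2 = 4.640×10^5 km.
The apoapsis of the transfer ellipse is at r = 7.930×10^5 km.
From the vis-viva equation, v = √[μ(2/r − 1/a_t)] = 6.818 km/s.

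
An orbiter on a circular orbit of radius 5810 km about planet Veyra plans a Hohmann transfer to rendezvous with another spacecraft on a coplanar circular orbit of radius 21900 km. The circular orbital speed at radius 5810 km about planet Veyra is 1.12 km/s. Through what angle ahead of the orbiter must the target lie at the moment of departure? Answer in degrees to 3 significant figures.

φ = 89.4°

From the circular-orbit relation v² = μ/r at r = 5810 km: μ = v²r = (1.12)² × 5810 = 7288.06 km³/s².
The Hohmann ellipse has a_t = (r₁ + r₂)/2 = 13855 km.
Transfer time t = π√(a_t³/μ) = 60010 s.
Target angular speed ω₂ = √(μ/r₂³) = 2.634×10^-5 rad/s.
Angle swept by the target during transfer: ω₂·t = 1.581 rad = 90.58°.
Arrival is 180° from departure on the ellipse, so φ = 180° − 90.58° = 89.4°.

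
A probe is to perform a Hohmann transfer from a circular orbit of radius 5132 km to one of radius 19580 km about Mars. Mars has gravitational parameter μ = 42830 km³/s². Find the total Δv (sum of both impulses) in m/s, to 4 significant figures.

Semi-major axis of the transfer orbit: a_t = (5132 + 19580)/2 = 12356 km.
Circular speed at r₁: v₁ = √(μ/r₁) = √(42830/5132) = 2.88889 km/s.
On the transfer ellipse at r₁, vis-viva gives v_p = √[μ(2/r₁ − 1/a_t)] = 3.63662 km/s.
First burn Δv₁ = |v_p − v₁| = 0.74773 km/s.
Circular speed at r₂: v₂ = √(μ/r₂) = 1.478998 km/s.
Transfer-orbit speed at r₂: v_a = √[μ(2/r₂ − 1/a_t)] = 0.9531737 km/s.
Second burn Δv₂ = |v₂ − v_a| = 0.52582 km/s.
Total Δv = Δv₁ + Δv₂ = 1.274 km/s.

Δv = 1274 m/s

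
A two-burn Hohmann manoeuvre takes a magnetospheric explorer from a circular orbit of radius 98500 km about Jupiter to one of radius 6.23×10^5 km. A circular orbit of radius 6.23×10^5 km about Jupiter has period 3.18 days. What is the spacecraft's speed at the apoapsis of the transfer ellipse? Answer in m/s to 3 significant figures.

v = 7440 m/s

From Kepler's third law T² = 4π²r³/μ at r = 6.23×10^5 km, T = 3.18 days = 3.18 × 86400 s = 2.74752×10^5 s: μ = 4π²r³/T² = 1.26457×10^8 km³/s².
The Hohmann ellipse has a_t = (r₁ + r₂)/2 = 3.6075×10^5 km.
The apoapsis of the transfer ellipse is at r = 6.230×10^5 km.
Applying v² = μ(2/r − 1/a_t): v = 7.445 km/s.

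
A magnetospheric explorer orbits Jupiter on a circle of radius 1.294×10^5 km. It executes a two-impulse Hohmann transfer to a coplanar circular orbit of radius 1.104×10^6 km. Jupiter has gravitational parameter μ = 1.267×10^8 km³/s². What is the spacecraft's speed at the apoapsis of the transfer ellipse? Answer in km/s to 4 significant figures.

v = 4.907 km/s

The Hohmann ellipse has a_t = (r₁ + r₂)/2 = 6.167×10^5 km.
At apoapsis, r = 1.104×10^6 km.
Vis-viva: v = √[μ(2/r − 1/a_t)] = √[1.267×10^8 × (2/1.104×10^6 − 1/6.167×10^5)] = 4.907 km/s.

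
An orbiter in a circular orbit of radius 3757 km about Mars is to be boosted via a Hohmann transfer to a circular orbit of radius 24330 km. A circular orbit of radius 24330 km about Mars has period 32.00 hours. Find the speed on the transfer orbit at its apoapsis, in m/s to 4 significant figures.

From Kepler's third law T² = 4π²r³/μ at r = 24330 km, T = 32.00 hours = 32.00 × 3600 s = 1.152×10^5 s: μ = 4π²r³/T² = 42843.1 km³/s².
The Hohmann ellipse has a_t = (r₁ + r₂)/2 = 14043.5 km.
The apoapsis of the transfer ellipse is at r = 24330 km.
From the vis-viva equation, v = √[μ(2/r − 1/a_t)] = 0.6864 km/s.

v = 686.4 m/s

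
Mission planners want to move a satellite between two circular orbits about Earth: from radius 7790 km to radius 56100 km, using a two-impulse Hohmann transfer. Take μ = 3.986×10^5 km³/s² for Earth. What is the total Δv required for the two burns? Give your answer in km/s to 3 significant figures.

Δv = 3.68 km/s

Transfer-ellipse semi-major axis a_t = (r₁ + r₂)/2 = (7790 + 56100)/2 = 31945 km.
Circular speed at r₁: v₁ = √(μ/r₁) = √(3.986×10^5/7790) = 7.153 km/s.
On the transfer ellipse at r₁, vis-viva equation gives v_p = √[μ(2/r₁ − 1/a_t)] = 9.479 km/s.
First burn Δv₁ = |v_p − v₁| = 2.326 km/s.
Circular speed at r₂: v₂ = √(μ/r₂) = 2.6656 km/s.
Transfer-orbit speed at r₂: v_a = √[μ(2/r₂ − 1/a_t)] = 1.3163 km/s.
Second burn Δv₂ = |v₂ − v_a| = 1.349 km/s.
Δv = Δv₁ + Δv₂ = 2.326 + 1.349 = 3.675 km/s.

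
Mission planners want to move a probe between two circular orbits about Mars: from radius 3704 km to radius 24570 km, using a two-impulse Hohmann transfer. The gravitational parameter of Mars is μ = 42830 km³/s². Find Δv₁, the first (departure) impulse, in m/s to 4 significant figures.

Transfer-ellipse semi-major axis a_t = (r₁ + r₂)/2 = (3704 + 24570)/2 = 14137 km.
Circular speed at r = 3704 km: v_c = √(μ/r) = 3.4005 km/s.
Transfer-orbit speed at the same r (vis-viva, a = a_t): v_t = √[μ(2/r − 1/a_t)] = 4.4829 km/s.
Δv₁ = |v_t − v_c| = |4.4829 − 3.4005| = 1.082 km/s.

Δv₁ = 1082 m/s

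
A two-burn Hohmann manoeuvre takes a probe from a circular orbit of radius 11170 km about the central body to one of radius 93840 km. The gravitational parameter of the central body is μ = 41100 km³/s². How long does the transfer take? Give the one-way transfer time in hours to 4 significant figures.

t = 51.79 hours

Semi-major axis of the transfer orbit: a_t = (11170 + 93840)/2 = 52505 km.
Half the transfer-orbit period gives t = π√(a_t³/μ) = 1.8644×10^5 s.
Converting: 1.8644×10^5 s ÷ 3600 s/hour = 51.79 hours.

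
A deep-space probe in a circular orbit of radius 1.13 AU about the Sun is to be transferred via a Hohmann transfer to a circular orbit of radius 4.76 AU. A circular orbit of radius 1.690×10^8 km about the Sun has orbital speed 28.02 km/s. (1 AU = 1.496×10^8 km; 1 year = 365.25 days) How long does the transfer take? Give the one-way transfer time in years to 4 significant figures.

t = 2.527 years

From the circular-orbit relation v² = μ/r at r = 1.690×10^8 km: μ = v²r = (28.02)² × 1.690×10^8 = 1.32685×10^11 km³/s².
In km: r₁ = 1.13 × 1.496×10^8 = 1.69048×10^8 km; r₂ = 4.76 × 1.496×10^8 = 7.12096×10^8 km.
The Hohmann ellipse has a_t = (r₁ + r₂)/2 = 4.40572×10^8 km.
Half the transfer-orbit period gives t = π√(a_t³/μ) = 7.976×10^7 s.
Converting: 7.976×10^7 s ÷ 3.15576×10^7 s/year (365.25 × 86400) = 2.527 years.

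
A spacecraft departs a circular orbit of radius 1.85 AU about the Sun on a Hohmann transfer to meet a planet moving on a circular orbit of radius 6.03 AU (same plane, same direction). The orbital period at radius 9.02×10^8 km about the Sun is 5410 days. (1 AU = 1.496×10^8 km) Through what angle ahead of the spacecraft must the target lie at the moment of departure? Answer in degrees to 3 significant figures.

From Kepler's third law T² = 4π²r³/μ at r = 9.02×10^8 km, T = 5410 days = 5410 × 86400 s = 4.67424×10^8 s: μ = 4π²r³/T² = 1.32604×10^11 km³/s².
In km: r₁ = 1.85 × 1.496×10^8 = 2.7676×10^8 km; r₂ = 6.03 × 1.496×10^8 = 9.02088×10^8 km.
Semi-major axis of the transfer orbit: a_t = (2.7676×10^8 + 9.02088×10^8)/2 = 5.89424×10^8 km.
Transfer time t = π√(a_t³/μ) = 1.2346×10^8 s.
The target's mean motion on its circular orbit is ω₂ = √(μ/r₂³) = 1.3440×10^-8 rad/s.
Angle swept by the target during transfer: ω₂·t = 1.6593 rad = 95.07°.
Arrival is 180° from departure on the ellipse, so φ = 180° − 95.07° = 84.9°.

φ = 84.9°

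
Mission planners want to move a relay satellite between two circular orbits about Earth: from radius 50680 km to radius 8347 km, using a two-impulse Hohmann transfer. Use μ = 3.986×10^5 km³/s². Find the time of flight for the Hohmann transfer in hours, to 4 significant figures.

t = 7.008 hours

Semi-major axis of the transfer orbit: a_t = (50680 + 8347)/2 = 29513.5 km.
Transfer time t = π√(a_t³/μ) = π√((29513.5)³ / 3.986×10^5) = 25230 s.
Converting: 25230 s ÷ 3600 s/hour = 7.008 hours.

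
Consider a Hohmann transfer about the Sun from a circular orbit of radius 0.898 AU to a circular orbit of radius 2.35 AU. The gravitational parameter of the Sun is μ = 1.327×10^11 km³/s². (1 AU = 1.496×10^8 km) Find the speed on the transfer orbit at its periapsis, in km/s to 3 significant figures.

v = 37.8 km/s

In km: r₁ = 0.898 × 1.496×10^8 = 1.343408×10^8 km; r₂ = 2.35 × 1.496×10^8 = 3.5156×10^8 km.
The Hohmann ellipse has a_t = (r₁ + r₂)/2 = 2.429504×10^8 km.
At periapsis, r = 1.343408×10^8 km.
From the vis-viva equation, v = √[μ(2/r − 1/a_t)] = 37.81 km/s.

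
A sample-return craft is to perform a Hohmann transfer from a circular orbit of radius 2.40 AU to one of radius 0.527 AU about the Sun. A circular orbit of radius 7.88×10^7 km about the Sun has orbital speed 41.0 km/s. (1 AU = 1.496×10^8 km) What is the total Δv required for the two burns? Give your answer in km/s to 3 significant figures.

Δv = 19.2 km/s

From the circular-orbit relation v² = μ/r at r = 7.88×10^7 km: μ = v²r = (41.0)² × 7.88×10^7 = 1.32463×10^11 km³/s².
In km: r₁ = 2.40 × 1.496×10^8 = 3.5904×10^8 km; r₂ = 0.527 × 1.496×10^8 = 7.88392×10^7 km.
Transfer-ellipse semi-major axis a_t = (r₁ + r₂)/2 = (3.5904×10^8 + 7.88392×10^7)/2 = 2.189396×10^8 km.
Circular speed at r₁: v₁ = √(μ/r₁) = √(1.32463×10^11/3.5904×10^8) = 19.208 km/s.
Transfer-orbit speed at r₁ (v² = μ(2/r − 1/a)): v_a = √[μ(2/r₁ − 1/a_t)] = 11.526 km/s.
First burn Δv₁ = |v_a − v₁| = 7.682 km/s.
At r₂, v₂ = √(μ/r₂) = 40.99 km/s.
Transfer-orbit speed at r₂: v_p = √[μ(2/r₂ − 1/a_t)] = 52.49 km/s.
Second burn Δv₂ = |v₂ − v_p| = 11.50 km/s.
Δv = Δv₁ + Δv₂ = 7.682 + 11.50 = 19.18 km/s.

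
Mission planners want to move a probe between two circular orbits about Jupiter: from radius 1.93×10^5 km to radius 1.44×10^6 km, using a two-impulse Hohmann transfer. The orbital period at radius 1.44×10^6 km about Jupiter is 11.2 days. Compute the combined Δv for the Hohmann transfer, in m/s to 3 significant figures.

From Kepler's third law T² = 4π²r³/μ at r = 1.44×10^6 km, T = 11.2 days = 11.2 × 86400 s = 9.6768×10^5 s: μ = 4π²r³/T² = 1.25888×10^8 km³/s².
Transfer-ellipse semi-major axis a_t = (r₁ + r₂)/2 = (1.930×10^5 + 1.440×10^6)/2 = 8.165×10^5 km.
Circular speed at r₁: v₁ = √(μ/r₁) = √(1.25888×10^8/1.930×10^5) = 25.540 km/s.
On the transfer ellipse at r₁, vis-viva gives v_p = √[μ(2/r₁ − 1/a_t)] = 33.917 km/s.
First burn Δv₁ = |v_p − v₁| = 8.377 km/s.
Circular speed at r₂: v₂ = √(μ/r₂) = 9.350 km/s.
Transfer-orbit speed at r₂: v_a = √[μ(2/r₂ − 1/a_t)] = 4.546 km/s.
Second burn Δv₂ = |v₂ − v_a| = 4.804 km/s.
Δv = Δv₁ + Δv₂ = 8.377 + 4.804 = 13.18 km/s.

Δv = 13200 m/s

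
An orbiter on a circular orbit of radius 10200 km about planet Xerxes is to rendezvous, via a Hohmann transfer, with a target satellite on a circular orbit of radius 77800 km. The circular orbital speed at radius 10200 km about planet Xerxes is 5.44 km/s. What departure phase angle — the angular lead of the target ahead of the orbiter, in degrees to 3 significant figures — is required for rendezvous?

φ = 103°

From the circular-orbit relation v² = μ/r at r = 10200 km: μ = v²r = (5.44)² × 10200 = 3.01855×10^5 km³/s².
The Hohmann ellipse has a_t = (r₁ + r₂)/2 = 44000 km.
Transfer time t = π√(a_t³/μ) = 52775 s.
Target angular speed ω₂ = √(μ/r₂³) = 2.5318×10^-5 rad/s.
Angle swept by the target during transfer: ω₂·t = 1.3362 rad = 76.56°.
Arrival is 180° from departure on the ellipse, so φ = 180° − 76.56° = 103°.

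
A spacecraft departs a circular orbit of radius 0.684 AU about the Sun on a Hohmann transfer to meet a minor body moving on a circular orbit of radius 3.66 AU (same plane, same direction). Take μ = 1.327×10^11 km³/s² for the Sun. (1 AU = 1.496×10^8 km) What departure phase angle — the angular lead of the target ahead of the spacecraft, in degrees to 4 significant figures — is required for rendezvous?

In km: r₁ = 0.684 × 1.496×10^8 = 1.023264×10^8 km; r₂ = 3.66 × 1.496×10^8 = 5.47536×10^8 km.
Transfer-ellipse semi-major axis a_t = (r₁ + r₂)/2 = (1.023264×10^8 + 5.47536×10^8)/2 = 3.249312×10^8 km.
The half-period of the transfer ellipse is t = π√(a_t³/μ) = 5.0513×10^7 s.
The target's mean motion on its circular orbit is ω₂ = √(μ/r₂³) = 2.8433×10^-8 rad/s.
Angle swept by the target during transfer: ω₂·t = 1.4362 rad = 82.29°.
Arrival is 180° from departure on the ellipse, so φ = 180° − 82.29° = 97.71°.

φ = 97.71°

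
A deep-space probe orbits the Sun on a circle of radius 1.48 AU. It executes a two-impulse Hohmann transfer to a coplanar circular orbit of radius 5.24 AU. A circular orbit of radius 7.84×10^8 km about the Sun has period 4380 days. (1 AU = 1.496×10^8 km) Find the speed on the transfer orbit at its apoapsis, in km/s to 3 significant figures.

From Kepler's third law T² = 4π²r³/μ at r = 7.84×10^8 km, T = 4380 days = 4380 × 86400 s = 3.78432×10^8 s: μ = 4π²r³/T² = 1.32841×10^11 km³/s².
In km: r₁ = 1.48 × 1.496×10^8 = 2.21408×10^8 km; r₂ = 5.24 × 1.496×10^8 = 7.83904×10^8 km.
Semi-major axis of the transfer orbit: a_t = (2.21408×10^8 + 7.83904×10^8)/2 = 5.02656×10^8 km.
The apoapsis of the transfer ellipse is at r = 7.83904×10^8 km.
Vis-viva: v = √[μ(2/r − 1/a_t)] = √[1.32841×10^11 × (2/7.83904×10^8 − 1/5.02656×10^8)] = 8.640 km/s.

v = 8.64 km/s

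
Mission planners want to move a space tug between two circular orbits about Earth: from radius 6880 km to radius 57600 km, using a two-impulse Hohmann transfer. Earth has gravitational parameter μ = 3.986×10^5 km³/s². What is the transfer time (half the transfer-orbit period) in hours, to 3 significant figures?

t = 8.00 hours

Transfer-ellipse semi-major axis a_t = (r₁ + r₂)/2 = (6880 + 57600)/2 = 32240 km.
By Kepler's third law the transfer-orbit period is T = 2π√(a_t³/μ), so t = T/2 = 28810 s.
Converting: 28810 s ÷ 3600 s/hour = 8.00 hours.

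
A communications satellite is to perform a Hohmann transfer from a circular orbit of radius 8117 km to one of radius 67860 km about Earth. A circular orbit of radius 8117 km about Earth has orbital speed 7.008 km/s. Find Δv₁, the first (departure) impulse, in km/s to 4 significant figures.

From the circular-orbit relation v² = μ/r at r = 8117 km: μ = v²r = (7.008)² × 8117 = 3.98643×10^5 km³/s².
Semi-major axis of the transfer orbit: a_t = (8117 + 67860)/2 = 37988.5 km.
Circular speed at r = 8117 km: v_c = √(μ/r) = 7.008 km/s.
Vis-viva on the transfer ellipse at r = 8117 km gives v_t = √[μ(2/r − 1/a_t)] = 9.366 km/s.
Δv₁ = |v_t − v_c| = |9.366 − 7.008| = 2.358 km/s.

Δv₁ = 2.358 km/s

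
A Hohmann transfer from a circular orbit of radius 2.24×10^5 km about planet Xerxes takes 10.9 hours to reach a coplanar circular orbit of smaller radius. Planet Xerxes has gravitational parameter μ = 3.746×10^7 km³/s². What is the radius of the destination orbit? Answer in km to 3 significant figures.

Transfer time t = 10.9 hours = 39240 s, and t = π√(a_t³/μ).
So a_t = (μ t²/π²)^(1/3) = (3.746×10^7 × (39240)² / π²)^(1/3) = 1.8013×10^5 km.
Since a_t = (r₁ + r₂)/2, r₂ = 2a_t − r₁ = 2×1.8013×10^5 − 2.240×10^5 = 1.3626×10^5 km.

r₂ = 1.36×10^5 km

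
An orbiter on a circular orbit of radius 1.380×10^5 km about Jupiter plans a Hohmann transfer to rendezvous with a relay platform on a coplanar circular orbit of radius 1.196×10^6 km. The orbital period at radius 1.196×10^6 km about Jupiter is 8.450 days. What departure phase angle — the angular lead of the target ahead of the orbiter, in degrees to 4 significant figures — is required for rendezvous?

φ = 105.0°

From Kepler's third law T² = 4π²r³/μ at r = 1.196×10^6 km, T = 8.450 days = 8.450 × 86400 s = 7.3008×10^5 s: μ = 4π²r³/T² = 1.26710×10^8 km³/s².
The Hohmann ellipse has a_t = (r₁ + r₂)/2 = 6.670×10^5 km.
Transfer time t = π√(a_t³/μ) = 1.5203×10^5 s.
The target's mean motion on its circular orbit is ω₂ = √(μ/r₂³) = 8.6062×10^-6 rad/s.
Angle swept by the target during transfer: ω₂·t = 1.3084 rad = 74.97°.
The orbiter traverses 180° on the transfer ellipse, so the target must lead by 180° − 74.97° = 105.0°.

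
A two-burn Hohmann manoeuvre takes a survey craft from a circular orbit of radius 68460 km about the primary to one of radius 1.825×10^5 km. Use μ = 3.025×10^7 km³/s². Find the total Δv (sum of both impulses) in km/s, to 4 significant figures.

Semi-major axis of the transfer orbit: a_t = (68460 + 1.825×10^5)/2 = 1.2548×10^5 km.
At r₁ the circular-orbit speed is v₁ = √(μ/r₁) = 21.02 km/s.
On the transfer ellipse at r₁, v² = μ(2/r − 1/a) gives v_p = √[μ(2/r₁ − 1/a_t)] = 25.35 km/s.
First burn Δv₁ = |v_p − v₁| = 4.330 km/s.
Circular speed at r₂: v₂ = √(μ/r₂) = 12.875 km/s.
Transfer-orbit speed at r₂: v_a = √[μ(2/r₂ − 1/a_t)] = 9.5096 km/s.
Second burn Δv₂ = |v₂ − v_a| = 3.365 km/s.
Total Δv = Δv₁ + Δv₂ = 7.695 km/s.

Δv = 7.695 km/s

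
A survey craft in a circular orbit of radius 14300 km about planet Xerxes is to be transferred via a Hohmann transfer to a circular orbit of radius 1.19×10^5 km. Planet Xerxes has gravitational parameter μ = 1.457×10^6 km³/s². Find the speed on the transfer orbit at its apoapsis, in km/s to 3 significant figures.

v = 1.62 km/s

The Hohmann ellipse has a_t = (r₁ + r₂)/2 = 66650 km.
At apoapsis, r = 1.190×10^5 km.
From the vis-viva equation, v = √[μ(2/r − 1/a_t)] = 1.621 km/s.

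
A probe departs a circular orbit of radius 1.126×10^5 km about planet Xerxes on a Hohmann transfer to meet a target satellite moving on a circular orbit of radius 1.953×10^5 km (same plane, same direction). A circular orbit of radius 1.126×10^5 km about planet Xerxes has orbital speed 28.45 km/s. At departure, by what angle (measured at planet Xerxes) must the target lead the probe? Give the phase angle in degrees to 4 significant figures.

φ = 54.02°

From the circular-orbit relation v² = μ/r at r = 1.126×10^5 km: μ = v²r = (28.45)² × 1.126×10^5 = 9.11387×10^7 km³/s².
The Hohmann ellipse has a_t = (r₁ + r₂)/2 = 1.5395×10^5 km.
Transfer time t = π√(a_t³/μ) = 19880 s.
Target angular speed ω₂ = √(μ/r₂³) = 1.106×10^-4 rad/s.
Angle swept by the target during transfer: ω₂·t = 2.1987 rad = 125.98°.
Arrival is 180° from departure on the ellipse, so φ = 180° − 125.98° = 54.02°.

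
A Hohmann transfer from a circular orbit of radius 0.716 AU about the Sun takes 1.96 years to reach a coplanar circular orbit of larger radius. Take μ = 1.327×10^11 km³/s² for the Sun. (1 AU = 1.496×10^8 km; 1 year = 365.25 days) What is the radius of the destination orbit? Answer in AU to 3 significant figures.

r₂ = 4.26 AU

In km: r₁ = 0.716 × 1.496×10^8 = 1.071136×10^8 km.
Transfer time t = 1.96 years × 365.25 × 86400 s = 6.1852896×10^7 s, and t = π√(a_t³/μ).
So a_t = (μ t²/π²)^(1/3) = (1.327×10^11 × (6.1852896×10^7)² / π²)^(1/3) = 3.7190×10^8 km.
Since a_t = (r₁ + r₂)/2, r₂ = 2a_t − r₁ = 2×3.7190×10^8 − 1.071136×10^8 = 6.366864×10^8 km.
In AU: r₂ = 6.366864×10^8 / 1.496×10^8 = 4.26 AU.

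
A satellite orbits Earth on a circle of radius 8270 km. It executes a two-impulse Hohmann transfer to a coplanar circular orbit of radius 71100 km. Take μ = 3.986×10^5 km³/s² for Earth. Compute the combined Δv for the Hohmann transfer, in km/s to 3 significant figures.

The Hohmann ellipse has a_t = (r₁ + r₂)/2 = 39685 km.
At r₁ the circular-orbit speed is v₁ = √(μ/r₁) = 6.943 km/s.
Transfer-orbit speed at r₁ (vis-viva equation): v_p = √[μ(2/r₁ − 1/a_t)] = 9.293 km/s.
First burn Δv₁ = |v_p − v₁| = 2.350 km/s.
At r₂, v₂ = √(μ/r₂) = 2.368 km/s.
Transfer-orbit speed at r₂: v_a = √[μ(2/r₂ − 1/a_t)] = 1.081 km/s.
Second burn Δv₂ = |v₂ − v_a| = 1.287 km/s.
Δv = Δv₁ + Δv₂ = 2.350 + 1.287 = 3.637 km/s.

Δv = 3.64 km/s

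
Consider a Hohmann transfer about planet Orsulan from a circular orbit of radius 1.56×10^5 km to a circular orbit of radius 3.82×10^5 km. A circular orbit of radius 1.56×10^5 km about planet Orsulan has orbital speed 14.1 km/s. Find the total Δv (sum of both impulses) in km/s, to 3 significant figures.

Δv = 4.85 km/s

From the circular-orbit relation v² = μ/r at r = 1.56×10^5 km: μ = v²r = (14.1)² × 1.56×10^5 = 3.10144×10^7 km³/s².
The Hohmann ellipse has a_t = (r₁ + r₂)/2 = 2.690×10^5 km.
At r₁ the circular-orbit speed is v₁ = √(μ/r₁) = 14.1000 km/s.
Transfer-orbit speed at r₁ (v² = μ(2/r − 1/a)): v_p = √[μ(2/r₁ − 1/a_t)] = 16.8025 km/s.
First burn Δv₁ = |v_p − v₁| = 2.7025 km/s.
At r₂, v₂ = √(μ/r₂) = 9.010517 km/s.
Transfer-orbit speed at r₂: v_a = √[μ(2/r₂ − 1/a_t)] = 6.861766 km/s.
Second burn Δv₂ = |v₂ − v_a| = 2.1488 km/s.
Δv = Δv₁ + Δv₂ = 2.7025 + 2.1488 = 4.851 km/s.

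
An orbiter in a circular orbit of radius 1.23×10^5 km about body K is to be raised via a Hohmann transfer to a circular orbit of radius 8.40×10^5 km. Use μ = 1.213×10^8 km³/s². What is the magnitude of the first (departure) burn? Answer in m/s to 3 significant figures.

Δv₁ = 10100 m/s

Transfer-ellipse semi-major axis a_t = (r₁ + r₂)/2 = (1.230×10^5 + 8.400×10^5)/2 = 4.815×10^5 km.
Circular speed at r = 1.230×10^5 km: v_c = √(μ/r) = 31.4035 km/s.
Vis-viva on the transfer ellipse at r = 1.230×10^5 km gives v_t = √[μ(2/r − 1/a_t)] = 41.4781 km/s.
Δv₁ = |v_t − v_c| = |41.4781 − 31.4035| = 10.07 km/s.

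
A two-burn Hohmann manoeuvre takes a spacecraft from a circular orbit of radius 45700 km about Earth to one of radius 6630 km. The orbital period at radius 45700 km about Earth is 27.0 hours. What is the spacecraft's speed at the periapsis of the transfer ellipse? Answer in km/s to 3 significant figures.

From Kepler's third law T² = 4π²r³/μ at r = 45700 km, T = 27.0 hours = 27.0 × 3600 s = 97200 s: μ = 4π²r³/T² = 3.98819×10^5 km³/s².
Semi-major axis of the transfer orbit: a_t = (45700 + 6630)/2 = 26165 km.
At periapsis, r = 6630 km.
Applying v² = μ(2/r − 1/a_t): v = 10.25 km/s.

v = 10.3 km/s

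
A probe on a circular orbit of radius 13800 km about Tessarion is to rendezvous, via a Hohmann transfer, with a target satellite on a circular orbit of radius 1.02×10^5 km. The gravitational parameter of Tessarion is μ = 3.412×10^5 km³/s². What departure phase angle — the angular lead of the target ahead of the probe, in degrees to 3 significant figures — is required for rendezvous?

φ = 103°

Transfer-ellipse semi-major axis a_t = (r₁ + r₂)/2 = (13800 + 1.020×10^5)/2 = 57900 km.
Transfer time t = π√(a_t³/μ) = 74931 s.
The target's mean motion on its circular orbit is ω₂ = √(μ/r₂³) = 1.7931×10^-5 rad/s.
Angle swept by the target during transfer: ω₂·t = 1.3436 rad = 76.98°.
The probe traverses 180° on the transfer ellipse, so the target must lead by 180° − 76.98° = 103°.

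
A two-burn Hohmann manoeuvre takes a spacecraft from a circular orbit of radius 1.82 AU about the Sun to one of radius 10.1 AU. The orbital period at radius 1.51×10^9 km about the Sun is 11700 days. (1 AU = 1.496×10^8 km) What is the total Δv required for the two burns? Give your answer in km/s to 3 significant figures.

Δv = 10.9 km/s

From Kepler's third law T² = 4π²r³/μ at r = 1.51×10^9 km, T = 11700 days = 11700 × 86400 s = 1.01088×10^9 s: μ = 4π²r³/T² = 1.33012×10^11 km³/s².
In km: r₁ = 1.82 × 1.496×10^8 = 2.72272×10^8 km; r₂ = 10.1 × 1.496×10^8 = 1.51096×10^9 km.
The Hohmann ellipse has a_t = (r₁ + r₂)/2 = 8.91616×10^8 km.
Circular speed at r₁: v₁ = √(μ/r₁) = √(1.33012×10^11/2.72272×10^8) = 22.10 km/s.
On the transfer ellipse at r₁, v² = μ(2/r − 1/a) gives v_p = √[μ(2/r₁ − 1/a_t)] = 28.77 km/s.
First burn Δv₁ = |v_p − v₁| = 6.670 km/s.
At r₂, v₂ = √(μ/r₂) = 9.383 km/s.
Transfer-orbit speed at r₂: v_a = √[μ(2/r₂ − 1/a_t)] = 5.185 km/s.
Second burn Δv₂ = |v₂ − v_a| = 4.198 km/s.
Total Δv = Δv₁ + Δv₂ = 10.87 km/s.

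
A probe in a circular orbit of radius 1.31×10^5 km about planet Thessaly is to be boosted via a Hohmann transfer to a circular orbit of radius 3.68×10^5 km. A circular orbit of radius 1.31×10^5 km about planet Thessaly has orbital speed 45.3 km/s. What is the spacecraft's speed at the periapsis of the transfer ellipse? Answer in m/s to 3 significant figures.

v = 55000 m/s

From the circular-orbit relation v² = μ/r at r = 1.31×10^5 km: μ = v²r = (45.3)² × 1.31×10^5 = 2.68824×10^8 km³/s².
The Hohmann ellipse has a_t = (r₁ + r₂)/2 = 2.495×10^5 km.
The periapsis of the transfer ellipse is at r = 1.310×10^5 km.
Applying v² = μ(2/r − 1/a_t): v = 55.02 km/s.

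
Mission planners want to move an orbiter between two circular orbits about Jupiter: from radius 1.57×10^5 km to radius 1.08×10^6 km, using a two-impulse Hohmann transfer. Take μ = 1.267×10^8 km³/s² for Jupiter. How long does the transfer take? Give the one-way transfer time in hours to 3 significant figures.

Semi-major axis of the transfer orbit: a_t = (1.570×10^5 + 1.080×10^6)/2 = 6.185×10^5 km.
Transfer time t = π√(a_t³/μ) = π√((6.185×10^5)³ / 1.267×10^8) = 1.358×10^5 s.
Converting: 1.358×10^5 s ÷ 3600 s/hour = 37.7 hours.

t = 37.7 hours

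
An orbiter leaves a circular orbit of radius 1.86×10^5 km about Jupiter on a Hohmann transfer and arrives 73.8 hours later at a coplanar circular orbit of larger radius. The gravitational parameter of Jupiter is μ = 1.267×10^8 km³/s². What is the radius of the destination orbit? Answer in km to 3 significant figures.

r₂ = 1.75×10^6 km

Transfer time t = 73.8 hours = 2.6568×10^5 s, and t = π√(a_t³/μ).
So a_t = (μ t²/π²)^(1/3) = (1.267×10^8 × (2.6568×10^5)² / π²)^(1/3) = 9.6768×10^5 km.
Since a_t = (r₁ + r₂)/2, r₂ = 2a_t − r₁ = 2×9.6768×10^5 − 1.860×10^5 = 1.74936×10^6 km.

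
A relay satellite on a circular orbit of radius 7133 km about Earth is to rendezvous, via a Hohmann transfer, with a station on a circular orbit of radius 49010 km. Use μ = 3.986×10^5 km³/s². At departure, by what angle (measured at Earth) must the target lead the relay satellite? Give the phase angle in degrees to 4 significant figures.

φ = 102.0°

The Hohmann ellipse has a_t = (r₁ + r₂)/2 = 28071.5 km.
Transfer time t = π√(a_t³/μ) = 23403 s.
Target angular speed ω₂ = √(μ/r₂³) = 5.8189×10^-5 rad/s.
Angle swept by the target during transfer: ω₂·t = 1.3618 rad = 78.03°.
Arrival is 180° from departure on the ellipse, so φ = 180° − 78.03° = 102.0°.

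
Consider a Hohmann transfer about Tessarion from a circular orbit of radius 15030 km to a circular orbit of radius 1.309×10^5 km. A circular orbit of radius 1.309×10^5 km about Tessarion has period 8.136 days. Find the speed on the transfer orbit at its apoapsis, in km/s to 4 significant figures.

From Kepler's third law T² = 4π²r³/μ at r = 1.309×10^5 km, T = 8.136 days = 8.136 × 86400 s = 7.029504×10^5 s: μ = 4π²r³/T² = 1.79196×10^5 km³/s².
Semi-major axis of the transfer orbit: a_t = (15030 + 1.309×10^5)/2 = 72965 km.
The apoapsis of the transfer ellipse is at r = 1.309×10^5 km.
Vis-viva: v = √[μ(2/r − 1/a_t)] = √[1.79196×10^5 × (2/1.309×10^5 − 1/72965)] = 0.5310 km/s.

v = 0.5310 km/s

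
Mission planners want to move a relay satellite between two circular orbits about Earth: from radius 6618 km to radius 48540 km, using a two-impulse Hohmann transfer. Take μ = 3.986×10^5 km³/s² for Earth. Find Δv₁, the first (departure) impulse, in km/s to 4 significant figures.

Δv₁ = 2.535 km/s

Semi-major axis of the transfer orbit: a_t = (6618 + 48540)/2 = 27579 km.
Circular speed at r = 6618 km: v_c = √(μ/r) = 7.7608 km/s.
Transfer-orbit speed at the same r (vis-viva, a = a_t): v_t = √[μ(2/r − 1/a_t)] = 10.296 km/s.
Δv₁ = |v_t − v_c| = |10.296 − 7.7608| = 2.535 km/s.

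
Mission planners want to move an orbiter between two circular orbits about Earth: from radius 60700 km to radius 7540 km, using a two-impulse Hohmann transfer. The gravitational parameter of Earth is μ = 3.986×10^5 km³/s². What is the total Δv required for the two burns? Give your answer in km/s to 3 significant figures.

Transfer-ellipse semi-major axis a_t = (r₁ + r₂)/2 = (60700 + 7540)/2 = 34120 km.
Circular speed at r₁: v₁ = √(μ/r₁) = √(3.986×10^5/60700) = 2.563 km/s.
Transfer-orbit speed at r₁ (v² = μ(2/r − 1/a)): v_a = √[μ(2/r₁ − 1/a_t)] = 1.205 km/s.
First burn Δv₁ = |v_a − v₁| = 1.358 km/s.
Circular speed at r₂: v₂ = √(μ/r₂) = 7.271 km/s.
Transfer-orbit speed at r₂: v_p = √[μ(2/r₂ − 1/a_t)] = 9.698 km/s.
Second burn Δv₂ = |v₂ − v_p| = 2.427 km/s.
Total Δv = Δv₁ + Δv₂ = 3.785 km/s.

Δv = 3.78 km/s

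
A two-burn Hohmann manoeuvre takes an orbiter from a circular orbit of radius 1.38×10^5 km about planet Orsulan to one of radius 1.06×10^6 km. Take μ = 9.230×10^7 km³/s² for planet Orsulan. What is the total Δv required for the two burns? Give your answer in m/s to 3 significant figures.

The Hohmann ellipse has a_t = (r₁ + r₂)/2 = 5.990×10^5 km.
Circular speed at r₁: v₁ = √(μ/r₁) = √(9.230×10^7/1.380×10^5) = 25.862 km/s.
On the transfer ellipse at r₁, vis-viva equation gives v_p = √[μ(2/r₁ − 1/a_t)] = 34.403 km/s.
First burn Δv₁ = |v_p − v₁| = 8.541 km/s.
At r₂, v₂ = √(μ/r₂) = 9.331 km/s.
Transfer-orbit speed at r₂: v_a = √[μ(2/r₂ − 1/a_t)] = 4.479 km/s.
Second burn Δv₂ = |v₂ − v_a| = 4.852 km/s.
Δv = Δv₁ + Δv₂ = 8.541 + 4.852 = 13.39 km/s.

Δv = 13400 m/s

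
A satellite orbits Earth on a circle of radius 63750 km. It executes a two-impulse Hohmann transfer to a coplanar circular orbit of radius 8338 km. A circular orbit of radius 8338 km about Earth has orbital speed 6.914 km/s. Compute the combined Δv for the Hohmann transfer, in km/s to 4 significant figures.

From the circular-orbit relation v² = μ/r at r = 8338 km: μ = v²r = (6.914)² × 8338 = 3.98585×10^5 km³/s².
Transfer-ellipse semi-major axis a_t = (r₁ + r₂)/2 = (63750 + 8338)/2 = 36044 km.
Circular speed at r₁: v₁ = √(μ/r₁) = √(3.98585×10^5/63750) = 2.5005 km/s.
On the transfer ellipse at r₁, v² = μ(2/r − 1/a) gives v_a = √[μ(2/r₁ − 1/a_t)] = 1.2026 km/s.
First burn Δv₁ = |v_a − v₁| = 1.298 km/s.
At r₂, v₂ = √(μ/r₂) = 6.914 km/s.
Transfer-orbit speed at r₂: v_p = √[μ(2/r₂ − 1/a_t)] = 9.195 km/s.
Second burn Δv₂ = |v₂ − v_p| = 2.281 km/s.
Δv = Δv₁ + Δv₂ = 1.298 + 2.281 = 3.579 km/s.

Δv = 3.579 km/s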